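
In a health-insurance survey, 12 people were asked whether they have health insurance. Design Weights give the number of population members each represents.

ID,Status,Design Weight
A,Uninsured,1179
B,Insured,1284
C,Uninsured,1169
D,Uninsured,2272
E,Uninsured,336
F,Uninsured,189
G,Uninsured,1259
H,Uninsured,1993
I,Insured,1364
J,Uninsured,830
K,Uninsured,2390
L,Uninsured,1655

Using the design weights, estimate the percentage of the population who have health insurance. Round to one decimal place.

16.6

Sum of weights for 'Insured' = 1284 + 1364 = 2648
Total weight = 1179 + 1284 + 1169 + 2272 + 336 + 189 + 1259 + 1993 + 1364 + 830 + 2390 + 1655 = 15920
Weighted proportion = 2648 / 15920 = 0.16633166 → 16.633166%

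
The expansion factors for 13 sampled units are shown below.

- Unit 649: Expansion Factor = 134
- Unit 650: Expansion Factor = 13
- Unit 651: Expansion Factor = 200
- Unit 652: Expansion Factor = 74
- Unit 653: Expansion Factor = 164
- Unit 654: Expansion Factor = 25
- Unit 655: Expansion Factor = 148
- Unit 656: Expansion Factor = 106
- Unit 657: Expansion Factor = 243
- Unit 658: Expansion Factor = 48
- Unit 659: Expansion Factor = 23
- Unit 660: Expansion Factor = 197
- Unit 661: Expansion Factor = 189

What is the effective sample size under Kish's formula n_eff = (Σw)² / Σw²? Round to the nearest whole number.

9

Σ wᵢ = 1564
Σ wᵢ² = 260674
n_eff = 1564² / 260674 = 2446096 / 260674 = 9.383736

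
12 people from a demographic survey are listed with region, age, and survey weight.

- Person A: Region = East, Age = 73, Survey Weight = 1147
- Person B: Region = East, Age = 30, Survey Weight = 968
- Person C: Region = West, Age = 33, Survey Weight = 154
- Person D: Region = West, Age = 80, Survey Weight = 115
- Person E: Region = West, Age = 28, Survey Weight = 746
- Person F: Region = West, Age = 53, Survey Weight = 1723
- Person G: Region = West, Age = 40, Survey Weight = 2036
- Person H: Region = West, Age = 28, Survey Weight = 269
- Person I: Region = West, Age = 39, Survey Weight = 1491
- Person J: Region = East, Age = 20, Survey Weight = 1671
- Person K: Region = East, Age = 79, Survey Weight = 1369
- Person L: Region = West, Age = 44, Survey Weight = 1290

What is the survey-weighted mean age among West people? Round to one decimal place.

42.2

West rows: C, D, E, F, G, H, I, L
Weighted sum = 330370
Sum of weights = 7824
Weighted mean = 330370 / 7824 = 42.225204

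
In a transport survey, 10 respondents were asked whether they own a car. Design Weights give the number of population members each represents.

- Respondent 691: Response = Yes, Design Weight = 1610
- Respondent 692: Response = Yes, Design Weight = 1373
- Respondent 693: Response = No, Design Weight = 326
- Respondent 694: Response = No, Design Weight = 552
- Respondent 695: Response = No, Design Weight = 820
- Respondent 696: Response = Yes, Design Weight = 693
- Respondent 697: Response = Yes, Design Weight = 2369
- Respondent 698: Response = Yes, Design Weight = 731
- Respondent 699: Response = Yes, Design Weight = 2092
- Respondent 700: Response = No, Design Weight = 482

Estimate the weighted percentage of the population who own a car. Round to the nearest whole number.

Sum of weights for 'Yes' = 1610 + 1373 + 693 + 2369 + 731 + 2092 = 8868
Total weight = 1610 + 1373 + 326 + 552 + 820 + 693 + 2369 + 731 + 2092 + 482 = 11048
Weighted proportion = 8868 / 11048 = 0.80267922 → 80.267922%

80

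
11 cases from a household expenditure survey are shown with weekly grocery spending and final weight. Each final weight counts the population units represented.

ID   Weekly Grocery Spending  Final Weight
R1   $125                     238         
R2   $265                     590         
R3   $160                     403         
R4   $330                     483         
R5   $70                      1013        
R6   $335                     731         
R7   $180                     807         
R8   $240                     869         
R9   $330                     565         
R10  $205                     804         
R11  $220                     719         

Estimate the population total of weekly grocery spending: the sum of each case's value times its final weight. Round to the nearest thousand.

1589000

Weighted total = 125×238 + 265×590 + 160×403 + 330×483 + 70×1013 + 335×731 + 180×807 + 240×869 + 330×565 + 205×804 + 220×719
  = 29750 + 156350 + 64480 + 159390 + 70910 + 244885 + 145260 + 208560 + 186450 + 164820 + 158180 = 1589035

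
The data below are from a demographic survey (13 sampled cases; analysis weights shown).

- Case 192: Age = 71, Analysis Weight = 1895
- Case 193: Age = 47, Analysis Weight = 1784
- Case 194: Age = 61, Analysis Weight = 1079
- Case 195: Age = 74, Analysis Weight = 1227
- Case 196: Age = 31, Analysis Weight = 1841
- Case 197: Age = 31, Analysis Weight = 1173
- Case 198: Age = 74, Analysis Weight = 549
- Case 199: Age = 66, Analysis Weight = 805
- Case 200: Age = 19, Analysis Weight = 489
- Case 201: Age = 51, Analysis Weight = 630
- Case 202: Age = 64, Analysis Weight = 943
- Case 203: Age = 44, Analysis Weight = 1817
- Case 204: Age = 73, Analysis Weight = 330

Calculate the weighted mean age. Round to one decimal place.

52.7

Weighted sum = 768011
Sum of weights = 14562
Weighted mean = 768011 / 14562 = 52.740764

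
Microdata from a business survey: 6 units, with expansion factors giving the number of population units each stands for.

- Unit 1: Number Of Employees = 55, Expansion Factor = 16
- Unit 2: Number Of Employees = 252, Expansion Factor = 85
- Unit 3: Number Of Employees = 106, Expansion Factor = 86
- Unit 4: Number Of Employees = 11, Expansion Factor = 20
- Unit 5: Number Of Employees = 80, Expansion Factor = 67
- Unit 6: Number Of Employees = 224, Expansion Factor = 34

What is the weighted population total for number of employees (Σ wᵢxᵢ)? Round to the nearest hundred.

44600

Weighted total = 55×16 + 252×85 + 106×86 + 11×20 + 80×67 + 224×34
  = 880 + 21420 + 9116 + 220 + 5360 + 7616 = 44612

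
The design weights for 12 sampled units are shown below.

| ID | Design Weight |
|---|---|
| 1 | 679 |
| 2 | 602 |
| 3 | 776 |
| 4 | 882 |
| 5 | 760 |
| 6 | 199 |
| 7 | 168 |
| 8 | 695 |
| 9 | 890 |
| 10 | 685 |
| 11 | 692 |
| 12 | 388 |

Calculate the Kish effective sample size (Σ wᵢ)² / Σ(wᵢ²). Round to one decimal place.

Σ wᵢ = 679 + 602 + 776 + 882 + 760 + 199 + 168 + 695 + 890 + 685 + 692 + 388 = 7416
Σ wᵢ² = 5222728
n_eff = 7416² / 5222728 = 54997056 / 5222728 = 10.530331

10.5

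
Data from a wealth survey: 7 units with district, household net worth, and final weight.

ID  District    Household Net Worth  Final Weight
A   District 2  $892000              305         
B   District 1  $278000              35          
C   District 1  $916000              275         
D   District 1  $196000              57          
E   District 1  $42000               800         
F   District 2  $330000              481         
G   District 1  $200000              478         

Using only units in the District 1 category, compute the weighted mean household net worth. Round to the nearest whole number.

District 1 rows: B, C, D, E, G
Weighted sum = 278000×35 + 916000×275 + 196000×57 + 42000×800 + 200000×478
  = 9730000 + 251900000 + 11172000 + 33600000 + 95600000 = 402002000
Sum of weights = 35 + 275 + 57 + 800 + 478 = 1645
Weighted mean = 402002000 / 1645 = 244378.12

244378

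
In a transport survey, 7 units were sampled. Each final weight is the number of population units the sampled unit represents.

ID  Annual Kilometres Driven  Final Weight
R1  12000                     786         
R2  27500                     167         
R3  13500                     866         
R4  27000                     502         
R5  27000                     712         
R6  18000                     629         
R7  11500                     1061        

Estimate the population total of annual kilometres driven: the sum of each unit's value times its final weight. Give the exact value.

Weighted total = 12000×786 + 27500×167 + 13500×866 + 27000×502 + 27000×712 + 18000×629 + 11500×1061
  = 9432000 + 4592500 + 11691000 + 13554000 + 19224000 + 11322000 + 12201500 = 82017000

82017000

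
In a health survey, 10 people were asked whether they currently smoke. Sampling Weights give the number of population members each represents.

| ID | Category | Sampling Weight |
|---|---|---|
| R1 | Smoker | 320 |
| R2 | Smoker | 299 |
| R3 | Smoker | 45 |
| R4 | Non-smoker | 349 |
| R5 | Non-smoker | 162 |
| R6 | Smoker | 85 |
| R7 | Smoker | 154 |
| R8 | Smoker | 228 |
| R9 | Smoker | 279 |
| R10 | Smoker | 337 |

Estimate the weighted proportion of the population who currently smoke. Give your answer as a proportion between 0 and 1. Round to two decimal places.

Sum of weights for 'Smoker' = 320 + 299 + 45 + 85 + 154 + 228 + 279 + 337 = 1747
Total weight = 320 + 299 + 45 + 349 + 162 + 85 + 154 + 228 + 279 + 337 = 2258
Weighted proportion = 1747 / 2258 = 0.77369353

0.77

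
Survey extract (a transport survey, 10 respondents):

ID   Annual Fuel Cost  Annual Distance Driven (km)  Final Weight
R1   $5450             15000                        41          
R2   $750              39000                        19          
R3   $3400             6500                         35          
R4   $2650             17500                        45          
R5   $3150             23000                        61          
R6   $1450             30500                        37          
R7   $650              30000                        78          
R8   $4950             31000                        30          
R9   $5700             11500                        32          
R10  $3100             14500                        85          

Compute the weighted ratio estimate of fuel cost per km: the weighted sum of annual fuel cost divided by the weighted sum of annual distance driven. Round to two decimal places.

Σ wᵢ·y = 5450×41 + 750×19 + 3400×35 + 2650×45 + 3150×61 + 1450×37 + 650×78 + 4950×30 + 5700×32 + 3100×85
  = 1366850
Σ wᵢ·x = 15000×41 + 39000×19 + 6500×35 + 17500×45 + 23000×61 + 30500×37 + 30000×78 + 31000×30 + 11500×32 + 14500×85
  = 615000 + 741000 + 227500 + 787500 + 1403000 + 1128500 + 2340000 + 930000 + 368000 + 1232500 = 9773000
Ratio = 1366850 / 9773000 = 0.13985982

0.14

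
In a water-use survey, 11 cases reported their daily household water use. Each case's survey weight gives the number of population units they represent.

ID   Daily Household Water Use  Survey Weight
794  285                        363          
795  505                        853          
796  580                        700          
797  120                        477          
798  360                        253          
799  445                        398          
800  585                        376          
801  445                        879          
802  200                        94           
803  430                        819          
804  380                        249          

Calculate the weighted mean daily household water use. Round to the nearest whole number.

Weighted sum = 285×363 + 505×853 + 580×700 + 120×477 + 360×253 + 445×398 + 585×376 + 445×879 + 200×94 + 430×819 + 380×249
  = 103455 + 430765 + 406000 + 57240 + 91080 + 177110 + 219960 + 391155 + 18800 + 352170 + 94620 = 2342355
Sum of weights = 363 + 853 + 700 + 477 + 253 + 398 + 376 + 879 + 94 + 819 + 249 = 5461
Weighted mean = 2342355 / 5461 = 428.92419

429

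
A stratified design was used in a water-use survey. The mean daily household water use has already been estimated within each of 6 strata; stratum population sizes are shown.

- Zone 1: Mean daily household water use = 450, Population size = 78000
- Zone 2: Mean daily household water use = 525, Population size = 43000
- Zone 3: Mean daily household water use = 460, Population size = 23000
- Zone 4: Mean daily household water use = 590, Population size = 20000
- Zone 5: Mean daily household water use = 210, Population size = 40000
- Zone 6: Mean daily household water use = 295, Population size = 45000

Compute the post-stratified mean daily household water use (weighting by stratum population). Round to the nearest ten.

Σ Nₕ·x̄ₕ = 450×78000 + 525×43000 + 460×23000 + 590×20000 + 210×40000 + 295×45000
  = 35100000 + 22575000 + 10580000 + 11800000 + 8400000 + 13275000 = 101730000
Σ Nₕ = 78000 + 43000 + 23000 + 20000 + 40000 + 45000 = 249000
Overall mean = 101730000 / 249000 = 408.55422

410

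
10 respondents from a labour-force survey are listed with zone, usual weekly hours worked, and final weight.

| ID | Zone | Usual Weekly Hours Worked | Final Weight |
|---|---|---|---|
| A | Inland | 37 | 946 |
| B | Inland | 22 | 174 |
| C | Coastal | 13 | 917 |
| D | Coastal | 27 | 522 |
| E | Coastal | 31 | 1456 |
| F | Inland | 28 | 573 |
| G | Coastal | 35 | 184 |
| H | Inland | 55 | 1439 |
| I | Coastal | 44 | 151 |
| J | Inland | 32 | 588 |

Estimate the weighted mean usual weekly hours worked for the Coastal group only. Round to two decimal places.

Coastal rows: C, D, E, G, I
Weighted sum = 13×917 + 27×522 + 31×1456 + 35×184 + 44×151
  = 11921 + 14094 + 45136 + 6440 + 6644 = 84235
Sum of weights = 917 + 522 + 1456 + 184 + 151 = 3230
Weighted mean = 84235 / 3230 = 26.078947

26.08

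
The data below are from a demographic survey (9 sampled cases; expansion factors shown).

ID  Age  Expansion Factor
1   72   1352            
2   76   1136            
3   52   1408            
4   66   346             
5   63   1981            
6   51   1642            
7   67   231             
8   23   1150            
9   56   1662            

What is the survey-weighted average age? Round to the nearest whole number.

57

Weighted sum = 72×1352 + 76×1136 + 52×1408 + 66×346 + 63×1981 + 51×1642 + 67×231 + 23×1150 + 56×1662
  = 97344 + 86336 + 73216 + 22836 + 124803 + 83742 + 15477 + 26450 + 93072 = 623276
Sum of weights = 1352 + 1136 + 1408 + 346 + 1981 + 1642 + 231 + 1150 + 1662 = 10908
Weighted mean = 623276 / 10908 = 57.139347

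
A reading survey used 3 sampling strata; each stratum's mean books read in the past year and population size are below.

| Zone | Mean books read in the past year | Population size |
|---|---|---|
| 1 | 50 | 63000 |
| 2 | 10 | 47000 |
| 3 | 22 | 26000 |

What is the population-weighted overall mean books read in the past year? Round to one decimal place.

Σ Nₕ·x̄ₕ = 50×63000 + 10×47000 + 22×26000
  = 4192000
Σ Nₕ = 63000 + 47000 + 26000 = 136000
Overall mean = 4192000 / 136000 = 30.823529

30.8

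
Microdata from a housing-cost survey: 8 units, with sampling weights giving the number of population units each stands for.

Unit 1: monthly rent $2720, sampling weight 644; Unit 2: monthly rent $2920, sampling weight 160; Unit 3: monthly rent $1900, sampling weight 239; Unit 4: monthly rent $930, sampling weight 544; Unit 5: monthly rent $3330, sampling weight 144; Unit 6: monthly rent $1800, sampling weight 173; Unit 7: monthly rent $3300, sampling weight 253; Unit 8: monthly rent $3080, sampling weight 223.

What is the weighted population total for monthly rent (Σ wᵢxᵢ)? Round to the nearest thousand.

Weighted total = 2720×644 + 2920×160 + 1900×239 + 930×544 + 3330×144 + 1800×173 + 3300×253 + 3080×223
  = 1751680 + 467200 + 454100 + 505920 + 479520 + 311400 + 834900 + 686840 = 5491560

5492000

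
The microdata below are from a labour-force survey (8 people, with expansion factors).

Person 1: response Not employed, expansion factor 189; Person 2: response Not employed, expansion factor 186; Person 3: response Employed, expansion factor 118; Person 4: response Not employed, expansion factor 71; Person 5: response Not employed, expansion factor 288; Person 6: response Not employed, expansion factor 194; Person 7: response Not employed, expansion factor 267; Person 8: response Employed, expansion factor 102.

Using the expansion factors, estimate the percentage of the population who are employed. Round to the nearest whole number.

Sum of weights for 'Employed' = 118 + 102 = 220
Total weight = 189 + 186 + 118 + 71 + 288 + 194 + 267 + 102 = 1415
Weighted proportion = 220 / 1415 = 0.15547703 → 15.547703%

16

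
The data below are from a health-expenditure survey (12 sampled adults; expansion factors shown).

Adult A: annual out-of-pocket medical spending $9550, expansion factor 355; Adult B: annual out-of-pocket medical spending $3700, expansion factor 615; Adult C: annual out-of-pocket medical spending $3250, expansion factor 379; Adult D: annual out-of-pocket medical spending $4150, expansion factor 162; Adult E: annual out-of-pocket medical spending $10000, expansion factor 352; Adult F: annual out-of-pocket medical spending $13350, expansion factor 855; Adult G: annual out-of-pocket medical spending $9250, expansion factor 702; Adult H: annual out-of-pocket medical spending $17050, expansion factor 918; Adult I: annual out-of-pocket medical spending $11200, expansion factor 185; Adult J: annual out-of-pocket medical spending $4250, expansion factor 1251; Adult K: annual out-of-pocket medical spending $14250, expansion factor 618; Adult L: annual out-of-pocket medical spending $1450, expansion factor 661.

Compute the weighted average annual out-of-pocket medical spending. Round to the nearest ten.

8760

Weighted sum = 9550×355 + 3700×615 + 3250×379 + 4150×162 + 10000×352 + 13350×855 + 9250×702 + 17050×918 + 11200×185 + 4250×1251 + 14250×618 + 1450×661
  = 61803150
Sum of weights = 355 + 615 + 379 + 162 + 352 + 855 + 702 + 918 + 185 + 1251 + 618 + 661 = 7053
Weighted mean = 61803150 / 7053 = 8762.6755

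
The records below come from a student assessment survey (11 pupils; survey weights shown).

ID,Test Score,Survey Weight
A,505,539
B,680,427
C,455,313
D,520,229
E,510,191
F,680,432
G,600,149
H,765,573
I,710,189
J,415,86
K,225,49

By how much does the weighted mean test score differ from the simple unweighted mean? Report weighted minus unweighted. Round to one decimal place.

54.2

Unweighted sum = 505 + 680 + 455 + 520 + 510 + 680 + 600 + 765 + 710 + 415 + 225 = 6065
Unweighted mean = 6065 / 11 = 551.36364
Weighted sum = 1923870
Sum of weights = 539 + 427 + 313 + 229 + 191 + 432 + 149 + 573 + 189 + 86 + 49 = 3177
Weighted mean = 1923870 / 3177 = 605.56185
Difference (weighted minus unweighted) = 54.198214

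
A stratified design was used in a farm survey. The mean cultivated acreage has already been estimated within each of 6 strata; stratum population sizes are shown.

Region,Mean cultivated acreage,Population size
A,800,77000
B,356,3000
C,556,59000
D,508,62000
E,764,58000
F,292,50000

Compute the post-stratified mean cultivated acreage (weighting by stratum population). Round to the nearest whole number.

602

Σ Nₕ·x̄ₕ = 800×77000 + 356×3000 + 556×59000 + 508×62000 + 764×58000 + 292×50000
  = 185880000
Σ Nₕ = 77000 + 3000 + 59000 + 62000 + 58000 + 50000 = 309000
Overall mean = 185880000 / 309000 = 601.5534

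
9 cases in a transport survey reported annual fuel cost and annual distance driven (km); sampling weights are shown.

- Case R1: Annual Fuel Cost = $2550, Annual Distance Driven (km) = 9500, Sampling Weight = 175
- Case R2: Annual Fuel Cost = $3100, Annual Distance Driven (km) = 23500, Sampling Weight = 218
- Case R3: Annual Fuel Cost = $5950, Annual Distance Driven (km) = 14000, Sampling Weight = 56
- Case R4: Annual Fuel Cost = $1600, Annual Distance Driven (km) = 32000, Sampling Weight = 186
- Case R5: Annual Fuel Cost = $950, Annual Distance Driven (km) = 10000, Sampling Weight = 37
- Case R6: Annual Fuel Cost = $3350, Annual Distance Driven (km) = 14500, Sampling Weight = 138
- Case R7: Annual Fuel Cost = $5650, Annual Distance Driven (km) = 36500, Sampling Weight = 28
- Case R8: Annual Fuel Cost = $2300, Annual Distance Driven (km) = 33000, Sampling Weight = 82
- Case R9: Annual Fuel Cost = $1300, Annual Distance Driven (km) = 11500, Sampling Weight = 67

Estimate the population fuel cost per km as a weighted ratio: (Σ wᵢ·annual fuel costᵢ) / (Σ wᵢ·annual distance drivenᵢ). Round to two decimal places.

0.13

Σ wᵢ·y = 2550×175 + 3100×218 + 5950×56 + 1600×186 + 950×37 + 3350×138 + 5650×28 + 2300×82 + 1300×67
  = 2684200
Σ wᵢ·x = 9500×175 + 23500×218 + 14000×56 + 32000×186 + 10000×37 + 14500×138 + 36500×28 + 33000×82 + 11500×67
  = 1662500 + 5123000 + 784000 + 5952000 + 370000 + 2001000 + 1022000 + 2706000 + 770500 = 20391000
Ratio = 2684200 / 20391000 = 0.13163651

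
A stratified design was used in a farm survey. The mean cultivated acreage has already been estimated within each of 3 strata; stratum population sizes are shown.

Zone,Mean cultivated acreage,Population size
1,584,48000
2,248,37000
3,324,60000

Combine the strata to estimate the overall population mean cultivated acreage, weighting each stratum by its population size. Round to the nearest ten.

390

Σ Nₕ·x̄ₕ = 584×48000 + 248×37000 + 324×60000
  = 56648000
Σ Nₕ = 48000 + 37000 + 60000 = 145000
Overall mean = 56648000 / 145000 = 390.67586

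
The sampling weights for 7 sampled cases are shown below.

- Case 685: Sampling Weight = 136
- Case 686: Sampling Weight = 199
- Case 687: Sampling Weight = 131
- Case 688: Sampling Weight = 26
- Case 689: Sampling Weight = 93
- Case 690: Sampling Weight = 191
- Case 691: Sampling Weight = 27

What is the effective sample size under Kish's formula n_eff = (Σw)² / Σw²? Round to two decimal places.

Σ wᵢ = 136 + 199 + 131 + 26 + 93 + 191 + 27 = 803
Σ wᵢ² = 18496 + 39601 + 17161 + 676 + 8649 + 36481 + 729 = 121793
n_eff = 803² / 121793 = 644809 / 121793 = 5.2943026

5.29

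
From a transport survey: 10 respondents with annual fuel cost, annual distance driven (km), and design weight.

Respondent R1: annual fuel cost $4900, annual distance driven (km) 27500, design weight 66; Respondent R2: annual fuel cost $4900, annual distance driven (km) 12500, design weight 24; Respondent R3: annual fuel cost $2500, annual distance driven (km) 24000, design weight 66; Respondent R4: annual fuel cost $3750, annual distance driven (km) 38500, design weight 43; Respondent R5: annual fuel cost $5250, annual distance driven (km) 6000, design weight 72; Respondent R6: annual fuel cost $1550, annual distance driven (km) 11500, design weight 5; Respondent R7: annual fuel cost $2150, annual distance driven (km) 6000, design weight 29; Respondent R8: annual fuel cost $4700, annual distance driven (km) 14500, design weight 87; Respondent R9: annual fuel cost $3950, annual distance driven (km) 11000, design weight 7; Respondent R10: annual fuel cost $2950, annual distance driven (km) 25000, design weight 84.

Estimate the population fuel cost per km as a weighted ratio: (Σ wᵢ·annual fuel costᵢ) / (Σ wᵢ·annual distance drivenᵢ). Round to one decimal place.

Σ wᵢ·y = 4900×66 + 4900×24 + 2500×66 + 3750×43 + 5250×72 + 1550×5 + 2150×29 + 4700×87 + 3950×7 + 2950×84
  = 1899700
Σ wᵢ·x = 9456500
Ratio = 1899700 / 9456500 = 0.20088828

0.2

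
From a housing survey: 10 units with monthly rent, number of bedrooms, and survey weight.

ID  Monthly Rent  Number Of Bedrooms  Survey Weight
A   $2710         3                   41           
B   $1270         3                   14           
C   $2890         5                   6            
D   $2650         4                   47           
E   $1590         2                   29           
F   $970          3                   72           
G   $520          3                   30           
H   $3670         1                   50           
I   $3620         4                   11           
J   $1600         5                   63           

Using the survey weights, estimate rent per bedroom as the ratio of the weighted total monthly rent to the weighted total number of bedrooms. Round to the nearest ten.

630

Σ wᵢ·y = 2710×41 + 1270×14 + 2890×6 + 2650×47 + 1590×29 + 970×72 + 520×30 + 3670×50 + 3620×11 + 1600×63
  = 111110 + 17780 + 17340 + 124550 + 46110 + 69840 + 15600 + 183500 + 39820 + 100800 = 726450
Σ wᵢ·x = 3×41 + 3×14 + 5×6 + 4×47 + 2×29 + 3×72 + 3×30 + 1×50 + 4×11 + 5×63
  = 123 + 42 + 30 + 188 + 58 + 216 + 90 + 50 + 44 + 315 = 1156
Ratio = 726450 / 1156 = 628.41696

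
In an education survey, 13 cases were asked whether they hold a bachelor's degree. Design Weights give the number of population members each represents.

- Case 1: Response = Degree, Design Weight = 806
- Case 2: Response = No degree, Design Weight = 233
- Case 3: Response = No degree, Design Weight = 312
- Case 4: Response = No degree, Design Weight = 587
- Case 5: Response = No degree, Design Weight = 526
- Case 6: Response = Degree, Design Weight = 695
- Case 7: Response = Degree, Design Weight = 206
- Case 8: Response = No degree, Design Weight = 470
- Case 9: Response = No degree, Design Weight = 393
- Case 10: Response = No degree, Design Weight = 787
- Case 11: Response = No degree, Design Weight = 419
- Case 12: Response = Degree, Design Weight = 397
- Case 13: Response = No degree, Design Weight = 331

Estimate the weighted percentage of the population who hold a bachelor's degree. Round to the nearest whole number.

34

Sum of weights for 'Degree' = 806 + 695 + 206 + 397 = 2104
Total weight = 6162
Weighted proportion = 2104 / 6162 = 0.34144758 → 34.144758%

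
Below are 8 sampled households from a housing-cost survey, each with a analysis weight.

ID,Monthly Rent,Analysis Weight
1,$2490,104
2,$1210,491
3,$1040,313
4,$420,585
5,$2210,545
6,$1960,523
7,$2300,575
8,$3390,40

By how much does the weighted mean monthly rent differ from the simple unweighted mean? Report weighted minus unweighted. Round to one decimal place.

Unweighted sum = 15020
Unweighted mean = 15020 / 8 = 1877.5
Weighted sum = 5111920
Sum of weights = 3176
Weighted mean = 5111920 / 3176 = 1609.5466
Difference (weighted minus unweighted) = -267.9534

-268.0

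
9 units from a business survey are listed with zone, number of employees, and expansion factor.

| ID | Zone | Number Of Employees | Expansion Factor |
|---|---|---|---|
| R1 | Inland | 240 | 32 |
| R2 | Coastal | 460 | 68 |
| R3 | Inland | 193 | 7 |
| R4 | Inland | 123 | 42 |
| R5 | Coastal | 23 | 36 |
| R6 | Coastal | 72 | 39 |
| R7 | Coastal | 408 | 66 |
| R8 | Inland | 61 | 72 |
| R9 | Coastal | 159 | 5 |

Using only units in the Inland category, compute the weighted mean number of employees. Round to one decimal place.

121.5

Inland rows: R1, R3, R4, R8
Weighted sum = 240×32 + 193×7 + 123×42 + 61×72
  = 18589
Sum of weights = 153
Weighted mean = 18589 / 153 = 121.49673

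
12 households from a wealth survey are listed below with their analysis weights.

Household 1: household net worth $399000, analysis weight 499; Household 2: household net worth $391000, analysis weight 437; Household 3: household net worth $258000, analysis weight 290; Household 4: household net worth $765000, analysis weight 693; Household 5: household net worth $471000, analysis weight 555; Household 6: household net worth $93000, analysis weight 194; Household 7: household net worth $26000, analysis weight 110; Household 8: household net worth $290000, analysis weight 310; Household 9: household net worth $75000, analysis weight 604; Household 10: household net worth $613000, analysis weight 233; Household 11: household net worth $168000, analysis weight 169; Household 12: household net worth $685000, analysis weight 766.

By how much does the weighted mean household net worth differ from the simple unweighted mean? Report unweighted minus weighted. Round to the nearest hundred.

Unweighted sum = 399000 + 391000 + 258000 + 765000 + 471000 + 93000 + 26000 + 290000 + 75000 + 613000 + 168000 + 685000 = 4234000
Unweighted mean = 4234000 / 12 = 352833.33
Weighted sum = 399000×499 + 391000×437 + 258000×290 + 765000×693 + 471000×555 + 93000×194 + 26000×110 + 290000×310 + 75000×604 + 613000×233 + 168000×169 + 685000×766
  = 199101000 + 170867000 + 74820000 + 530145000 + 261405000 + 18042000 + 2860000 + 89900000 + 45300000 + 142829000 + 28392000 + 524710000 = 2088371000
Sum of weights = 499 + 437 + 290 + 693 + 555 + 194 + 110 + 310 + 604 + 233 + 169 + 766 = 4860
Weighted mean = 2088371000 / 4860 = 429705.97
Difference (unweighted minus weighted) = -76872.634

-76900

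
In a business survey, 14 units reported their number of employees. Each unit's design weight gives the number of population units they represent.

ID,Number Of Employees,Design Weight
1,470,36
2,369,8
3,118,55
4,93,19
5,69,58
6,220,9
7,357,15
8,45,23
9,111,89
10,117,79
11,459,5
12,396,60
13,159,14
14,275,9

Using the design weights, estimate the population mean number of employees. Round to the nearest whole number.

Weighted sum = 90379
Sum of weights = 479
Weighted mean = 90379 / 479 = 188.68267

189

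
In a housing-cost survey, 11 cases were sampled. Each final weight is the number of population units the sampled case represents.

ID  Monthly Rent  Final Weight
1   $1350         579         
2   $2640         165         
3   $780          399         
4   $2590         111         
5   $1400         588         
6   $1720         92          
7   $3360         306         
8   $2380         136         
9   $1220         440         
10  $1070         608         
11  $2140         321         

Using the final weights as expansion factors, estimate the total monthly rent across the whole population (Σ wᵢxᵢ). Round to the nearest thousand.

Weighted total = 1350×579 + 2640×165 + 780×399 + 2590×111 + 1400×588 + 1720×92 + 3360×306 + 2380×136 + 1220×440 + 1070×608 + 2140×321
  = 6023540

6024000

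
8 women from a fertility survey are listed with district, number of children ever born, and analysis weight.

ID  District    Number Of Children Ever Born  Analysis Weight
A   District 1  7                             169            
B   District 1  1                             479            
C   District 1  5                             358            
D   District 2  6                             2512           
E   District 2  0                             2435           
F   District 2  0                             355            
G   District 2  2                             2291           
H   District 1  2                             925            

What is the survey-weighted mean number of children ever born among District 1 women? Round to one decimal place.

2.7

District 1 rows: A, B, C, H
Weighted sum = 5302
Sum of weights = 169 + 479 + 358 + 925 = 1931
Weighted mean = 5302 / 1931 = 2.7457276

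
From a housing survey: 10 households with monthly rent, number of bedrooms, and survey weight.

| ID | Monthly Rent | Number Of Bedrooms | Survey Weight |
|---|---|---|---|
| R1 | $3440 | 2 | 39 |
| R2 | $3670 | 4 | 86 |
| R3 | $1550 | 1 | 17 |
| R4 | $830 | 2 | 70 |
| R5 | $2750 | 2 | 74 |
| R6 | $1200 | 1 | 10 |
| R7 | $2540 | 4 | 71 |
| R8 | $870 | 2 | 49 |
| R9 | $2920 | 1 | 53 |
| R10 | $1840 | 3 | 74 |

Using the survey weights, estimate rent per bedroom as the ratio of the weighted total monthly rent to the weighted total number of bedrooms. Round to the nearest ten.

910

Σ wᵢ·y = 3440×39 + 3670×86 + 1550×17 + 830×70 + 2750×74 + 1200×10 + 2540×71 + 870×49 + 2920×53 + 1840×74
  = 134160 + 315620 + 26350 + 58100 + 203500 + 12000 + 180340 + 42630 + 154760 + 136160 = 1263620
Σ wᵢ·x = 2×39 + 4×86 + 1×17 + 2×70 + 2×74 + 1×10 + 4×71 + 2×49 + 1×53 + 3×74
  = 78 + 344 + 17 + 140 + 148 + 10 + 284 + 98 + 53 + 222 = 1394
Ratio = 1263620 / 1394 = 906.47059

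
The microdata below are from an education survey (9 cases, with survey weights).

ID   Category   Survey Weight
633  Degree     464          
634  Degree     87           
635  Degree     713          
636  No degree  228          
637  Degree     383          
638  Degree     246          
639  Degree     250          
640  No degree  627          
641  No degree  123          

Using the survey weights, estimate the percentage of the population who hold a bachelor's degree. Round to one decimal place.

Sum of weights for 'Degree' = 464 + 87 + 713 + 383 + 246 + 250 = 2143
Total weight = 3121
Weighted proportion = 2143 / 3121 = 0.6866389 → 68.66389%

68.7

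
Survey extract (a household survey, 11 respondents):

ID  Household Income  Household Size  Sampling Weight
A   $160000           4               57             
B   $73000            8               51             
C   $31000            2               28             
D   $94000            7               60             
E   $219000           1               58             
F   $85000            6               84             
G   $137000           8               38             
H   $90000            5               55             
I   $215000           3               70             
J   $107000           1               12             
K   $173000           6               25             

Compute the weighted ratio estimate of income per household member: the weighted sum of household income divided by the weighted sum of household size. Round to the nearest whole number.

Σ wᵢ·y = 160000×57 + 73000×51 + 31000×28 + 94000×60 + 219000×58 + 85000×84 + 137000×38 + 90000×55 + 215000×70 + 107000×12 + 173000×25
  = 9120000 + 3723000 + 868000 + 5640000 + 12702000 + 7140000 + 5206000 + 4950000 + 15050000 + 1284000 + 4325000 = 70008000
Σ wᵢ·x = 4×57 + 8×51 + 2×28 + 7×60 + 1×58 + 6×84 + 8×38 + 5×55 + 3×70 + 1×12 + 6×25
  = 228 + 408 + 56 + 420 + 58 + 504 + 304 + 275 + 210 + 12 + 150 = 2625
Ratio = 70008000 / 2625 = 26669.714

26670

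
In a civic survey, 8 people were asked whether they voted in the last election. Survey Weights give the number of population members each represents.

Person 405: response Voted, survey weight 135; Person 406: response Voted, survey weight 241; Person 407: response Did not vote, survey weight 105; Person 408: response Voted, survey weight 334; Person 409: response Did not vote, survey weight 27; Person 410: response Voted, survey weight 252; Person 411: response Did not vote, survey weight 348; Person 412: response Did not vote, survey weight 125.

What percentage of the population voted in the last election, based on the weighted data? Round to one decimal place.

Sum of weights for 'Voted' = 135 + 241 + 334 + 252 = 962
Total weight = 135 + 241 + 105 + 334 + 27 + 252 + 348 + 125 = 1567
Weighted proportion = 962 / 1567 = 0.61391193 → 61.391193%

61.4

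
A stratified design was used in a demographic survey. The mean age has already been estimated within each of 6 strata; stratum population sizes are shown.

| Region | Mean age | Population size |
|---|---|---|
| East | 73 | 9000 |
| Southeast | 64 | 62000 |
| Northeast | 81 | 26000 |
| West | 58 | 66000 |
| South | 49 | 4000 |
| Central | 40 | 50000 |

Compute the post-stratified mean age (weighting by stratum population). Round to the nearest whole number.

59

Σ Nₕ·x̄ₕ = 73×9000 + 64×62000 + 81×26000 + 58×66000 + 49×4000 + 40×50000
  = 657000 + 3968000 + 2106000 + 3828000 + 196000 + 2000000 = 12755000
Σ Nₕ = 217000
Overall mean = 12755000 / 217000 = 58.778802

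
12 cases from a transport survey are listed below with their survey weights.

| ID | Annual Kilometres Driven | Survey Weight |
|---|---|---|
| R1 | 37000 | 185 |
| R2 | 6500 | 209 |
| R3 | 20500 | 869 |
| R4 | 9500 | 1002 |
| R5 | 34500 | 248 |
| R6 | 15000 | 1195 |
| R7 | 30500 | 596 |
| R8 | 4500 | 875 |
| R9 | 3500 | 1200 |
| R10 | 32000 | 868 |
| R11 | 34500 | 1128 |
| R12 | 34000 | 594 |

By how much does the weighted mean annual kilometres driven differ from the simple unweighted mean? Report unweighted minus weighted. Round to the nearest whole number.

Unweighted sum = 37000 + 6500 + 20500 + 9500 + 34500 + 15000 + 30500 + 4500 + 3500 + 32000 + 34500 + 34000 = 262000
Unweighted mean = 262000 / 12 = 21833.333
Weighted sum = 175221500
Sum of weights = 185 + 209 + 869 + 1002 + 248 + 1195 + 596 + 875 + 1200 + 868 + 1128 + 594 = 8969
Weighted mean = 175221500 / 8969 = 19536.347
Difference (unweighted minus weighted) = 2296.9859

2297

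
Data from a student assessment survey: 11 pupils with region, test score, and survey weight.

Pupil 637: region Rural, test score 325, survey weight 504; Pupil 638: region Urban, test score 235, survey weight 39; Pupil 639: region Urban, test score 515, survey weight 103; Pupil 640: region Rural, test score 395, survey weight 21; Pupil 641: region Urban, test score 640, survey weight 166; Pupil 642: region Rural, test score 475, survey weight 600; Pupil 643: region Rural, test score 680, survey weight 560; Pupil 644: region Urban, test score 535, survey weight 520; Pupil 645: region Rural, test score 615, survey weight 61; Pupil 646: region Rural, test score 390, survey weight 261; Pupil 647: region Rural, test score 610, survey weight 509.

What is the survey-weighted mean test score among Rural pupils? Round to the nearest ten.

Rural rows: 637, 640, 642, 643, 645, 646, 647
Weighted sum = 325×504 + 395×21 + 475×600 + 680×560 + 615×61 + 390×261 + 610×509
  = 1287690
Sum of weights = 504 + 21 + 600 + 560 + 61 + 261 + 509 = 2516
Weighted mean = 1287690 / 2516 = 511.80048

510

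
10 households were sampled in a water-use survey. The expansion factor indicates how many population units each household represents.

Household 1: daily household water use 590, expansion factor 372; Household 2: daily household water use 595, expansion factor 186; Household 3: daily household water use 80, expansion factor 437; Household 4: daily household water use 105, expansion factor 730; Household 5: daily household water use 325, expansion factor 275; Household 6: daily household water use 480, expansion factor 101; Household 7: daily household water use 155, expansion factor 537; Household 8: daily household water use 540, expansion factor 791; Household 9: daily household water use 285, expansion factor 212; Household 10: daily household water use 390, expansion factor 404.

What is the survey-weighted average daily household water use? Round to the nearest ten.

Weighted sum = 590×372 + 595×186 + 80×437 + 105×730 + 325×275 + 480×101 + 155×537 + 540×791 + 285×212 + 390×404
  = 1307970
Sum of weights = 372 + 186 + 437 + 730 + 275 + 101 + 537 + 791 + 212 + 404 = 4045
Weighted mean = 1307970 / 4045 = 323.35476

320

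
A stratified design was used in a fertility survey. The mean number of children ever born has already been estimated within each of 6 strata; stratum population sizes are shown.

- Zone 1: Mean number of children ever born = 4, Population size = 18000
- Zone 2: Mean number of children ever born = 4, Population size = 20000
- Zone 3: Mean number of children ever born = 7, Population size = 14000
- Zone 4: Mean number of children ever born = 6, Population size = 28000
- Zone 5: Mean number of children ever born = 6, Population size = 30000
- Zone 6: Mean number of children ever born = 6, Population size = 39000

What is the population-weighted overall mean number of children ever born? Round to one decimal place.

5.6

Σ Nₕ·x̄ₕ = 4×18000 + 4×20000 + 7×14000 + 6×28000 + 6×30000 + 6×39000
  = 72000 + 80000 + 98000 + 168000 + 180000 + 234000 = 832000
Σ Nₕ = 18000 + 20000 + 14000 + 28000 + 30000 + 39000 = 149000
Overall mean = 832000 / 149000 = 5.5838926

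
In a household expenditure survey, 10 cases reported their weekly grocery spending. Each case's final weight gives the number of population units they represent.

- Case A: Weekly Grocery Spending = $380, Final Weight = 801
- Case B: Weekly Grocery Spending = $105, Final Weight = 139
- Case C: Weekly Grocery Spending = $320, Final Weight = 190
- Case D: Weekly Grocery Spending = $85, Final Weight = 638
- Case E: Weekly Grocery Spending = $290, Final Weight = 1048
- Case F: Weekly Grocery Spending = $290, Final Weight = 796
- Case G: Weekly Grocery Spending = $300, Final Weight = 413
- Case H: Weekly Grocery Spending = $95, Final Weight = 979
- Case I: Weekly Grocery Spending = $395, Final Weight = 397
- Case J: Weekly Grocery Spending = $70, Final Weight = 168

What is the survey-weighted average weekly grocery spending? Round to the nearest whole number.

Weighted sum = 380×801 + 105×139 + 320×190 + 85×638 + 290×1048 + 290×796 + 300×413 + 95×979 + 395×397 + 70×168
  = 304380 + 14595 + 60800 + 54230 + 303920 + 230840 + 123900 + 93005 + 156815 + 11760 = 1354245
Sum of weights = 801 + 139 + 190 + 638 + 1048 + 796 + 413 + 979 + 397 + 168 = 5569
Weighted mean = 1354245 / 5569 = 243.17562

243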